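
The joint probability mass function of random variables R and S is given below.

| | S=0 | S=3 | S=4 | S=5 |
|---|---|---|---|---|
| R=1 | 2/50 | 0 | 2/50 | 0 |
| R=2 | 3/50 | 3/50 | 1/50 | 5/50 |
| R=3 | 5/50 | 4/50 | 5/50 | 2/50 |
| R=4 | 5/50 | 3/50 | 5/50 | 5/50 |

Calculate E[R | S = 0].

P(S = 0) = 3/10.
Σ R·P over the event = 1·(2/50) + 2·(3/50) + 3·(5/50) + 4·(5/50) = 43/50.
E[R | S = 0] = (43/50) / (3/10) = 43/15.

43/15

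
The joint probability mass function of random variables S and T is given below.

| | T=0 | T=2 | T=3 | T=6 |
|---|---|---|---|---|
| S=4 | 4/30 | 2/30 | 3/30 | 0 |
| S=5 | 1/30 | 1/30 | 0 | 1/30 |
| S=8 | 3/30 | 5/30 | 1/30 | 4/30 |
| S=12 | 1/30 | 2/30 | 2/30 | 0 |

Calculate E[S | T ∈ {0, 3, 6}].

69/10

P(T ∈ {0, 3, 6}) = 2/3.
Summing S·P(S=x,T=y) over the conditioning event gives 23/5.
E[S | T ∈ {0, 3, 6}] = (23/5) / (2/3) = 69/10.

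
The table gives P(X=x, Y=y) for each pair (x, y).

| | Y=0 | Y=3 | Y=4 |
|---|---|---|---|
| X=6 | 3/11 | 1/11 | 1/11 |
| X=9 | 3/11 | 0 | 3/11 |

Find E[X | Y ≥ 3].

P(Y ≥ 3) = 5/11.
Σ X·P over the event = 6·(1/11) + 6·(1/11) + 9·(3/11) = 39/11.
E[X | Y ≥ 3] = (39/11) / (5/11) = 39/5.

39/5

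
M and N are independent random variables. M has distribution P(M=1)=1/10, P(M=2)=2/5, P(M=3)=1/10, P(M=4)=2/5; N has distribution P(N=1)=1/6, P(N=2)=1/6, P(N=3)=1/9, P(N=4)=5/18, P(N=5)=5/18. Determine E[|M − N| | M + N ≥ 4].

P(M + N ≥ 4) = 9/10.
Summing |M−N|·P(x,y) over outcomes with M + N ≥ 4 gives 259/180.
E[|M − N| | M + N ≥ 4] = (259/180) / (9/10) = 259/162.

259/162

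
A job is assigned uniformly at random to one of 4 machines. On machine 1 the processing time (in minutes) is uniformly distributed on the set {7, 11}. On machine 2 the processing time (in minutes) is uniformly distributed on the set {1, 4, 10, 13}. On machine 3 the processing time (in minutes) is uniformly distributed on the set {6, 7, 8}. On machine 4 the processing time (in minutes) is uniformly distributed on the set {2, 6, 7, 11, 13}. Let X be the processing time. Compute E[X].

E[X | machine 1] = (7+11)/2 = 9.
E[X | machine 2] = (1+4+10+13)/4 = 7.
E[X | machine 3] = (6+7+8)/3 = 7.
E[X | machine 4] = (2+6+7+11+13)/5 = 39/5.
By the law of total expectation,
E[X] = (1/4)·(9) + (1/4)·(7) + (1/4)·(7) + (1/4)·(39/5) = 77/10.

77/10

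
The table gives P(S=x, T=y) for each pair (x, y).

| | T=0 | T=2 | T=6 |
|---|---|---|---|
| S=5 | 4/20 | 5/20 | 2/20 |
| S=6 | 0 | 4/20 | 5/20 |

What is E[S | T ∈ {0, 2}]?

P(T ∈ {0, 2}) = 13/20.
Σ S·P over the event = 5·(4/20) + 5·(5/20) + 6·(4/20) = 69/20.
E[S | T ∈ {0, 2}] = (69/20) / (13/20) = 69/13.

69/13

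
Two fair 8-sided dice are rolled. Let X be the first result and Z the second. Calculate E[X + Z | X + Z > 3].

P(X + Z > 3) = 61/64.
Summing (X+Z)·P(x,y) over outcomes with X + Z > 3 gives 71/8.
E[X + Z | X + Z > 3] = (71/8) / (61/64) = 568/61.

568/61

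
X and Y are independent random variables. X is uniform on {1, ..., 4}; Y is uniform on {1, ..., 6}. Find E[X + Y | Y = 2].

9/2

Outcomes with Y = 2: (1,2), (2,2), (3,2), (4,2), each with probability 1/24.
E[X + Y | Y = 2] = (3 + 4 + 5 + 6) / 4 = 9/2.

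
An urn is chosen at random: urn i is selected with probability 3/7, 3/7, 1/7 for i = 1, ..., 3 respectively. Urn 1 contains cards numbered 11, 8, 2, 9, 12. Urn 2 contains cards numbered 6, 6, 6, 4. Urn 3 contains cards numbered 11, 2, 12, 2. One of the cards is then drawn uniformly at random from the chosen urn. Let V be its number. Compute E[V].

969/140

E[V | urn 1] = (11+8+2+9+12)/5 = 42/5.
E[V | urn 2] = (6+6+6+4)/4 = 11/2.
E[V | urn 3] = (11+2+12+2)/4 = 27/4.
By the law of total expectation,
E[V] = (3/7)·(42/5) + (3/7)·(11/2) + (1/7)·(27/4) = 969/140.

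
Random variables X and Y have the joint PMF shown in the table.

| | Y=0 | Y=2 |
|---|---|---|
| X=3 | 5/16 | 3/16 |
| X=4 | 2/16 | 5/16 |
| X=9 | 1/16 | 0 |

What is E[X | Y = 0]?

4

P(Y = 0) = 1/2.
Σ X·P over the event = 3·(5/16) + 4·(2/16) + 9·(1/16) = 2.
E[X | Y = 0] = (2) / (1/2) = 4.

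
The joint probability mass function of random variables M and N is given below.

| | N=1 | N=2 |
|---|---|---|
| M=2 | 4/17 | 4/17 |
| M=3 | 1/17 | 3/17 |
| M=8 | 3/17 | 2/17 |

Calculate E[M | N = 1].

P(N = 1) = 8/17.
Summing M·P(M=x,N=y) over the conditioning event gives 35/17.
E[M | N = 1] = (35/17) / (8/17) = 35/8.

35/8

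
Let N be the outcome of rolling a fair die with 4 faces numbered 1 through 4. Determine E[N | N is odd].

Given N is odd, N is equally likely to be any of {1, 3}.
E[N | N is odd] = (1 + 3) / 2 = 2.

2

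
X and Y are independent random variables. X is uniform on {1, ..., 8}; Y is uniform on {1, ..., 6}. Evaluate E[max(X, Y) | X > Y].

P(X > Y) = 9/16.
Summing max(X,Y)·P(x,y) over outcomes with X > Y gives 10/3.
E[max(X, Y) | X > Y] = (10/3) / (9/16) = 160/27.

160/27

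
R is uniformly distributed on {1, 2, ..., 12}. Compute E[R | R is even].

Given R is even, R is equally likely to be any of {2, 4, 6, 8, 10, 12}.
E[R | R is even] = (2 + 4 + 6 + 8 + 10 + 12) / 6 = 7.

7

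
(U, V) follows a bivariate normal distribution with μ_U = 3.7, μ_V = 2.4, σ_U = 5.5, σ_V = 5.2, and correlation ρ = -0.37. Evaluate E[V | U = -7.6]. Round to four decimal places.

For a bivariate normal, E[V | U=x] = μ_V + ρ·(σ_V/σ_U)·(x − μ_U).
E[V | U=-7.6] = 2.4 + (-0.37)·(5.2/5.5)·(-7.6 − (3.7)) = 2.4 + (-0.349818)·(-11.3) = 6.3529.

6.3529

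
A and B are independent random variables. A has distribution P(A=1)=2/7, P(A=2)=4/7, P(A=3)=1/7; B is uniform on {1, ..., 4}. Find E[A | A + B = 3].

5/3

P(A + B = 3) = 3/14.
Summing A·P(x,y) over outcomes with A + B = 3 gives 5/14.
E[A | A + B = 3] = (5/14) / (3/14) = 5/3.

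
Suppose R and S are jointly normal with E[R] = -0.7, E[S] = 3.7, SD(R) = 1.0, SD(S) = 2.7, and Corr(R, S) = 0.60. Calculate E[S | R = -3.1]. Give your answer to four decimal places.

-0.1880

For a bivariate normal, E[S | R=x] = μ_S + ρ·(σ_S/σ_R)·(x − μ_R).
E[S | R=-3.1] = 3.7 + (0.60)·(2.7/1.0)·(-3.1 − (-0.7)) = 3.7 + (1.62)·(-2.4) = -0.1880.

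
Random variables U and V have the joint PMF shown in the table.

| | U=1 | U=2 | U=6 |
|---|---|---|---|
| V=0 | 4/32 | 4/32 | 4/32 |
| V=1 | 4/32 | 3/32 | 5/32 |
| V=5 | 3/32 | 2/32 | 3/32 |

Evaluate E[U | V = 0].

3

P(V = 0) = 3/8.
Summing U·P(U=x,V=y) over the conditioning event gives 9/8.
E[U | V = 0] = (9/8) / (3/8) = 3.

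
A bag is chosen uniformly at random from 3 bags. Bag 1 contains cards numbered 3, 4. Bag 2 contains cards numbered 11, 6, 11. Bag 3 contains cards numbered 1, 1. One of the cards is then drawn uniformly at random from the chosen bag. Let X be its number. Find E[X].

83/18

E[X | bag 1] = (3+4)/2 = 7/2.
E[X | bag 2] = (11+6+11)/3 = 28/3.
E[X | bag 3] = (1+1)/2 = 1.
E[X] = (1/3)·(7/2) + (1/3)·(28/3) + (1/3)·(1) = 83/18.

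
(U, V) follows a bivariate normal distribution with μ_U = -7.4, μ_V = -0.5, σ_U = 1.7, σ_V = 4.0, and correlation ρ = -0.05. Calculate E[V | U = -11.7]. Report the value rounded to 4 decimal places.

For a bivariate normal, E[V | U=x] = μ_V + ρ·(σ_V/σ_U)·(x − μ_U).
E[V | U=-11.7] = -0.5 + (-0.05)·(4.0/1.7)·(-11.7 − (-7.4)) = -0.5 + (-0.11765)·(-4.3) = 0.0059.

0.0059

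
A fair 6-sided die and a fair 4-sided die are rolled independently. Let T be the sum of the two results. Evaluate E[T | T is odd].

P(T is odd) = 1/2.
Σ over the event: 3·1/12 + 5·1/6 + 7·1/6 + 9·1/12 = 3.
E[T | T is odd] = (3) / (1/2) = 6.

6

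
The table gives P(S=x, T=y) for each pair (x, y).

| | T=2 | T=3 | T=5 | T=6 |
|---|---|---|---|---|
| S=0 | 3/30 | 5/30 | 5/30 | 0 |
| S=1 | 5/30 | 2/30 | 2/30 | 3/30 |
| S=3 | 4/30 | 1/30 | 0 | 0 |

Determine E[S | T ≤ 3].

P(T ≤ 3) = 2/3.
Summing S·P(S=x,T=y) over the conditioning event gives 11/15.
E[S | T ≤ 3] = (11/15) / (2/3) = 11/10.

11/10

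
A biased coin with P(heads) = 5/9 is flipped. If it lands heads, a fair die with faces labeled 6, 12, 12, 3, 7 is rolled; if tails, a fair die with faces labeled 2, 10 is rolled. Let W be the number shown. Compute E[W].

E[W | heads] = (6+12+12+3+7)/5 = 8.
E[W | tails] = (2+10)/2 = 6.
E[W] = (5/9)·(8) + (4/9)·(6) = 64/9.

64/9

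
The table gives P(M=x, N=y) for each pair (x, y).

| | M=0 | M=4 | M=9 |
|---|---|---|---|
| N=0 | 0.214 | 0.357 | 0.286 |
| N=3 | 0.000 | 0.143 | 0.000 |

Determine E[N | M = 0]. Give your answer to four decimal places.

0.0000

P(M = 0) = 0.214.
Σ N·P over the event = 0·(0.214) = 0.000.
E[N | M = 0] = (0.000) / (0.214) = 0.0000.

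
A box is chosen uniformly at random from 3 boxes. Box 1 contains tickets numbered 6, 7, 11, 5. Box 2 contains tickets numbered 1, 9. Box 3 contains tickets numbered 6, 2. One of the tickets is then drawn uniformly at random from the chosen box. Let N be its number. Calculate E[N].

E[N | box 1] = (6+7+11+5)/4 = 29/4.
E[N | box 2] = (1+9)/2 = 5.
E[N | box 3] = (6+2)/2 = 4.
E[N] = (1/3)·(29/4) + (1/3)·(5) + (1/3)·(4) = 65/12.

65/12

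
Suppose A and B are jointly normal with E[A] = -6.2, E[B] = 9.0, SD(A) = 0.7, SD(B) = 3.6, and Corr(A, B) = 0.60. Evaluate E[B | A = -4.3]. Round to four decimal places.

14.8629

For a bivariate normal, E[B | A=x] = μ_B + ρ·(σ_B/σ_A)·(x − μ_A).
E[B | A=-4.3] = 9.0 + (0.60)·(3.6/0.7)·(-4.3 − (-6.2)) = 9.0 + (3.085714)·(1.9) = 14.8629.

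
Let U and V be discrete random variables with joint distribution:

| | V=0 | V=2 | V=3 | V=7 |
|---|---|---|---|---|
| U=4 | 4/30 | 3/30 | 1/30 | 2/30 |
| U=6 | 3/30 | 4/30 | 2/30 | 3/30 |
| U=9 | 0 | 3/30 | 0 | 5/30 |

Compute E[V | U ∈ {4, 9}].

32/9

P(U ∈ {4, 9}) = 3/5.
Σ V·P over the event = 0·(4/30) + 2·(3/30) + 3·(1/30) + 7·(2/30) + 2·(3/30) + 7·(5/30) = 32/15.
E[V | U ∈ {4, 9}] = (32/15) / (3/5) = 32/9.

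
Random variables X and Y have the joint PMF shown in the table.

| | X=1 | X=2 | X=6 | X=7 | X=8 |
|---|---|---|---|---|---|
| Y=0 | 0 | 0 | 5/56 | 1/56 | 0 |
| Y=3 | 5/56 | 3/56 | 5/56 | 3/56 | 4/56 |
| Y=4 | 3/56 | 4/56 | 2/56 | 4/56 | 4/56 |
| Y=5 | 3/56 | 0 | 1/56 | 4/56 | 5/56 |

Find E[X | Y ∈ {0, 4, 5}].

197/36

P(Y ∈ {0, 4, 5}) = 9/14.
Summing X·P(X=x,Y=y) over the conditioning event gives 197/56.
E[X | Y ∈ {0, 4, 5}] = (197/56) / (9/14) = 197/36.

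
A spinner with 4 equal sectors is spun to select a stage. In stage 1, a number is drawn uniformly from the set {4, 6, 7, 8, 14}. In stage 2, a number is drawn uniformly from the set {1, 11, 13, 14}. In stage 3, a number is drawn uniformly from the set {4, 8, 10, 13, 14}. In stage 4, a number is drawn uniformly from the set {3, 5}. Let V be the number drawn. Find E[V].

E[V | stage 1] = (4+6+7+8+14)/5 = 39/5.
E[V | stage 2] = (1+11+13+14)/4 = 39/4.
E[V | stage 3] = (4+8+10+13+14)/5 = 49/5.
E[V | stage 4] = (3+5)/2 = 4.
By the law of total expectation,
E[V] = (1/4)·(39/5) + (1/4)·(39/4) + (1/4)·(49/5) + (1/4)·(4) = 627/80.

627/80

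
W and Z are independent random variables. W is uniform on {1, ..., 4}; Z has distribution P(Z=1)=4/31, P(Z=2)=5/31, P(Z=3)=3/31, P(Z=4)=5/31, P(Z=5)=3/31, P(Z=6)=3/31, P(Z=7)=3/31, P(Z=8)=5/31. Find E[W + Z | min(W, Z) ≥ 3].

P(min(W, Z) ≥ 3) = 11/31.
Summing (W+Z)·P(x,y) over outcomes with min(W, Z) ≥ 3 gives 100/31.
E[W + Z | min(W, Z) ≥ 3] = (100/31) / (11/31) = 100/11.

100/11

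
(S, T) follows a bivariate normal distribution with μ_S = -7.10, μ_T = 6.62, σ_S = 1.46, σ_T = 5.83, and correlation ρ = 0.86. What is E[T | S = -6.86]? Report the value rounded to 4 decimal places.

For a bivariate normal, E[T | S=x] = μ_T + ρ·(σ_T/σ_S)·(x − μ_S).
E[T | S=-6.86] = 6.62 + (0.86)·(5.83/1.46)·(-6.86 − (-7.10)) = 6.62 + (3.4341)·(0.24) = 7.4442.

7.4442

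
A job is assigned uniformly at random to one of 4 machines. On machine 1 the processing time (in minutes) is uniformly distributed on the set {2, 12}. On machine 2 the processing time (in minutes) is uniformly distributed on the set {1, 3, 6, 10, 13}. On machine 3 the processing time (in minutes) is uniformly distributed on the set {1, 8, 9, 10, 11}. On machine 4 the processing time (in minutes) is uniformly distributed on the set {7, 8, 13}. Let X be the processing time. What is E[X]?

E[X | machine 1] = (2+12)/2 = 7.
E[X | machine 2] = (1+3+6+10+13)/5 = 33/5.
E[X | machine 3] = (1+8+9+10+11)/5 = 39/5.
E[X | machine 4] = (7+8+13)/3 = 28/3.
By the law of total expectation,
E[X] = (1/4)·(7) + (1/4)·(33/5) + (1/4)·(39/5) + (1/4)·(28/3) = 461/60.

461/60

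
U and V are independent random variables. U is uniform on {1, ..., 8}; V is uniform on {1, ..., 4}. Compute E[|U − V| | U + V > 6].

31/9

P(U + V > 6) = 9/16.
Summing |U−V|·P(x,y) over outcomes with U + V > 6 gives 31/16.
E[|U − V| | U + V > 6] = (31/16) / (9/16) = 31/9.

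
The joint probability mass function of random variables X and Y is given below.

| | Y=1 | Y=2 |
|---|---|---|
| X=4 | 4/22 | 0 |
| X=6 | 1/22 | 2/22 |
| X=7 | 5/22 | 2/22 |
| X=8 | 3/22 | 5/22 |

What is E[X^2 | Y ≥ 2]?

490/9

P(Y ≥ 2) = 9/22.
Summing X^2·P(X=x,Y=y) over the conditioning event gives 245/11.
E[X^2 | Y ≥ 2] = (245/11) / (9/22) = 490/9.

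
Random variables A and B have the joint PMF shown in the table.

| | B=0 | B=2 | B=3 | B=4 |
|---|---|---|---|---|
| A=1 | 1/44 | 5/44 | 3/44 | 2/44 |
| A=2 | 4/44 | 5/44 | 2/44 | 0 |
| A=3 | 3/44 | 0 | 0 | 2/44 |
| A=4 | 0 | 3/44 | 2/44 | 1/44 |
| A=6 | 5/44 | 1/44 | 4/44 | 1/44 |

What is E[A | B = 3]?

39/11

P(B = 3) = 1/4.
Σ A·P over the event = 1·(3/44) + 2·(2/44) + 4·(2/44) + 6·(4/44) = 39/44.
E[A | B = 3] = (39/44) / (1/4) = 39/11.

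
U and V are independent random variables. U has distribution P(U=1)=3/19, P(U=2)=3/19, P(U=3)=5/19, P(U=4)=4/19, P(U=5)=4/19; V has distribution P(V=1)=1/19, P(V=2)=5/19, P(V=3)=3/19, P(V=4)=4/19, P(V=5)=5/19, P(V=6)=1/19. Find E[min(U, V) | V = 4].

P(V = 4) = 4/19.
Summing min(U,V)·P(x,y) over outcomes with V = 4 gives 224/361.
E[min(U, V) | V = 4] = (224/361) / (4/19) = 56/19.

56/19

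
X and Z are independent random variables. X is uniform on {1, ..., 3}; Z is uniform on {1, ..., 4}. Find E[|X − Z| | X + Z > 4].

P(X + Z > 4) = 1/2.
Summing |X−Z|·P(x,y) over outcomes with X + Z > 4 gives 2/3.
E[|X − Z| | X + Z > 4] = (2/3) / (1/2) = 4/3.

4/3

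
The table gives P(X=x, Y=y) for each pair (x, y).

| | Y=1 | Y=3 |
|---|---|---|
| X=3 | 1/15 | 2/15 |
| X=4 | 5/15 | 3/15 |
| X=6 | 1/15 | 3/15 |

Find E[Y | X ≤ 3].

7/3

P(X ≤ 3) = 1/5.
Σ Y·P over the event = 1·(1/15) + 3·(2/15) = 7/15.
E[Y | X ≤ 3] = (7/15) / (1/5) = 7/3.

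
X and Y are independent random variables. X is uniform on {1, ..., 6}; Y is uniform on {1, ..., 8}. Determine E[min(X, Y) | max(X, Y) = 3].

P(max(X, Y) = 3) = 5/48.
Summing min(X,Y)·P(x,y) over outcomes with max(X, Y) = 3 gives 3/16.
E[min(X, Y) | max(X, Y) = 3] = (3/16) / (5/48) = 9/5.

9/5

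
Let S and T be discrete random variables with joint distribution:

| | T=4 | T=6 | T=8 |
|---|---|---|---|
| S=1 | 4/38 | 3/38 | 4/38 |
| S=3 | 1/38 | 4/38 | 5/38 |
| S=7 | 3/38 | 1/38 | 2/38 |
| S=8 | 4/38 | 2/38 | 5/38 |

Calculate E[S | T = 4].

5

P(T = 4) = 6/19.
Σ S·P over the event = 1·(4/38) + 3·(1/38) + 7·(3/38) + 8·(4/38) = 30/19.
E[S | T = 4] = (30/19) / (6/19) = 5.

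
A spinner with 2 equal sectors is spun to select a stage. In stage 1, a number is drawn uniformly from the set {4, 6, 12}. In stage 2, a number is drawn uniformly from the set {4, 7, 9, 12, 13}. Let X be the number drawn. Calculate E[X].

E[X | stage 1] = (4+6+12)/3 = 22/3.
E[X | stage 2] = (4+7+9+12+13)/5 = 9.
By the law of total expectation,
E[X] = (1/2)·(22/3) + (1/2)·(9) = 49/6.

49/6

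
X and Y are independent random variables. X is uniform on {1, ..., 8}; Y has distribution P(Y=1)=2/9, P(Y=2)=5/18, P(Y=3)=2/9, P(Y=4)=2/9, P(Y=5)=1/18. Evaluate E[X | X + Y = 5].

P(X + Y = 5) = 17/144.
Summing X·P(x,y) over outcomes with X + Y = 5 gives 43/144.
E[X | X + Y = 5] = (43/144) / (17/144) = 43/17.

43/17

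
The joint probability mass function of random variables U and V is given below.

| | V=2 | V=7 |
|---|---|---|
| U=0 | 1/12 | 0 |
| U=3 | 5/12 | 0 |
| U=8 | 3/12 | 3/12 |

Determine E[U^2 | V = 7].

64

P(V = 7) = 1/4.
Σ U^2·P over the event = 64·(3/12) = 16.
E[U^2 | V = 7] = (16) / (1/4) = 64.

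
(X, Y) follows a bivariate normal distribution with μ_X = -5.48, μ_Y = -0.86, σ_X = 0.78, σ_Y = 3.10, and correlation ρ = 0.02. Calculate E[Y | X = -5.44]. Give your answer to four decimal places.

The regression of Y on X has slope ρ·σ_Y/σ_X and passes through (μ_X, μ_Y).
E[Y | X=-5.44] = -0.86 + (0.02)·(3.10/0.78)·(-5.44 − (-5.48)) = -0.86 + (0.079487)·(0.04) = -0.8568.

-0.8568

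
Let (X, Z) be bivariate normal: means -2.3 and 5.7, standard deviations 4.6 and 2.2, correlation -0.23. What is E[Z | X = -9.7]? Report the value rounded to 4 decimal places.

E[Z | X=x] = μ_Z + ρ(σ_Z/σ_X)(x − μ_X) for jointly normal variables.
E[Z | X=-9.7] = 5.7 + (-0.23)·(2.2/4.6)·(-9.7 − (-2.3)) = 5.7 + (-0.11)·(-7.4) = 6.5140.

6.5140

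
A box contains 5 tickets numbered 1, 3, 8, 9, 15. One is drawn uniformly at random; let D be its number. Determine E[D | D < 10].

21/4

P(D < 10) = 4/5.
Σ over the event: 1·1/5 + 3·1/5 + 8·1/5 + 9·1/5 = 21/5.
E[D | D < 10] = (21/5) / (4/5) = 21/4.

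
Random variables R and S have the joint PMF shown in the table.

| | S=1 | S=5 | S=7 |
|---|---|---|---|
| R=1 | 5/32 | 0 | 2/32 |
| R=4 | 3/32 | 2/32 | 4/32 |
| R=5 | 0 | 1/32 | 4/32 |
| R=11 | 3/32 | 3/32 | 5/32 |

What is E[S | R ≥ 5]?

P(R ≥ 5) = 1/2.
Σ S·P over the event = 5·(1/32) + 7·(4/32) + 1·(3/32) + 5·(3/32) + 7·(5/32) = 43/16.
E[S | R ≥ 5] = (43/16) / (1/2) = 43/8.

43/8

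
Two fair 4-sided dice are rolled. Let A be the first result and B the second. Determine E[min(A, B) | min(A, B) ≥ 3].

13/4

Outcomes with min(A, B) ≥ 3: (3,3), (3,4), (4,3), (4,4), each with probability 1/16.
E[min(A, B) | min(A, B) ≥ 3] = (3 + 3 + 3 + 4) / 4 = 13/4.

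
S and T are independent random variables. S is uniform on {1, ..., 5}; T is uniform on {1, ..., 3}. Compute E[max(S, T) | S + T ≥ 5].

4

Outcomes with S + T ≥ 5: (2,3), (3,2), (3,3), (4,1), (4,2), (4,3), (5,1), (5,2), (5,3), each with probability 1/15.
E[max(S, T) | S + T ≥ 5] = (3 + 3 + 3 + 4 + 4 + 4 + 5 + 5 + 5) / 9 = 4.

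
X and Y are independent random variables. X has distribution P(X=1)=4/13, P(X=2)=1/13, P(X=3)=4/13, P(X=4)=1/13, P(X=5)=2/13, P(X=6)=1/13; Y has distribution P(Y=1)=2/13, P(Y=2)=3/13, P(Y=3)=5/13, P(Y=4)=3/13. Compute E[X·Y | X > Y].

P(X > Y) = 71/169.
Summing XY·P(x,y) over outcomes with X > Y gives 752/169.
E[X·Y | X > Y] = (752/169) / (71/169) = 752/71.

752/71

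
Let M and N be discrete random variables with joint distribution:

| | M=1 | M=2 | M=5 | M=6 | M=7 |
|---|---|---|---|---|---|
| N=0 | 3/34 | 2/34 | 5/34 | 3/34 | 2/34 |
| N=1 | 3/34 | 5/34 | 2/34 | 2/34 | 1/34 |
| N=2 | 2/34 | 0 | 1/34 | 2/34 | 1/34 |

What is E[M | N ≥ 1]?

68/19

P(N ≥ 1) = 19/34.
Summing M·P(M=x,N=y) over the conditioning event gives 2.
E[M | N ≥ 1] = (2) / (19/34) = 68/19.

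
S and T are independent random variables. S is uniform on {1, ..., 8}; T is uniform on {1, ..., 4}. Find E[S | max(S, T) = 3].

P(max(S, T) = 3) = 5/32.
Summing S·P(x,y) over outcomes with max(S, T) = 3 gives 3/8.
E[S | max(S, T) = 3] = (3/8) / (5/32) = 12/5.

12/5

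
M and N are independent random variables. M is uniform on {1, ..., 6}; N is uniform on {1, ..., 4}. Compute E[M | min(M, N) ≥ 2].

4

P(min(M, N) ≥ 2) = 5/8.
Summing M·P(x,y) over outcomes with min(M, N) ≥ 2 gives 5/2.
E[M | min(M, N) ≥ 2] = (5/2) / (5/8) = 4.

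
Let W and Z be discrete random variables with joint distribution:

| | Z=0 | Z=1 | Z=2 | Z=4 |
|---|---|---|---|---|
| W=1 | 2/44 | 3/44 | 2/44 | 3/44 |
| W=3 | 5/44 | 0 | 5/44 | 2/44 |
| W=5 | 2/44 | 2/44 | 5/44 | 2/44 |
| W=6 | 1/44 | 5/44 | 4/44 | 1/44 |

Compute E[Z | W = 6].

17/11

P(W = 6) = 1/4.
Σ Z·P over the event = 0·(1/44) + 1·(5/44) + 2·(4/44) + 4·(1/44) = 17/44.
E[Z | W = 6] = (17/44) / (1/4) = 17/11.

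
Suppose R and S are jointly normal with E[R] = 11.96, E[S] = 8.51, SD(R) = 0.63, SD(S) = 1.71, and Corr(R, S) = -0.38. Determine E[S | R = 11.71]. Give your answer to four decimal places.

For a bivariate normal, E[S | R=x] = μ_S + ρ·(σ_S/σ_R)·(x − μ_R).
E[S | R=11.71] = 8.51 + (-0.38)·(1.71/0.63)·(11.71 − (11.96)) = 8.51 + (-1.0314)·(-0.25) = 8.7679.

8.7679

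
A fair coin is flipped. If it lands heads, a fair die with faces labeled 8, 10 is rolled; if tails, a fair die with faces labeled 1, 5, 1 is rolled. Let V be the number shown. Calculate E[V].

E[V | heads] = (8+10)/2 = 9.
E[V | tails] = (1+5+1)/3 = 7/3.
E[V] = (1/2)·(9) + (1/2)·(7/3) = 17/3.

17/3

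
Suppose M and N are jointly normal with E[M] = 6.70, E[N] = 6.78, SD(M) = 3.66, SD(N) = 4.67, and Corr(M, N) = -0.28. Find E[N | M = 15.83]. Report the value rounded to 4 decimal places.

For a bivariate normal, E[N | M=x] = μ_N + ρ·(σ_N/σ_M)·(x − μ_M).
E[N | M=15.83] = 6.78 + (-0.28)·(4.67/3.66)·(15.83 − (6.70)) = 6.78 + (-0.35727)·(9.13) = 3.5181.

3.5181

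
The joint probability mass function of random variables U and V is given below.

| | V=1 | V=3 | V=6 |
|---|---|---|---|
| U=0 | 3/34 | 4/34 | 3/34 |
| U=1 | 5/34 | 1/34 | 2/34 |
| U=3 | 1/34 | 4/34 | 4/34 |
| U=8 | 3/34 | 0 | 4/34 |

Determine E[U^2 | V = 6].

294/13

P(V = 6) = 13/34.
Σ U^2·P over the event = 0·(3/34) + 1·(2/34) + 9·(4/34) + 64·(4/34) = 147/17.
E[U^2 | V = 6] = (147/17) / (13/34) = 294/13.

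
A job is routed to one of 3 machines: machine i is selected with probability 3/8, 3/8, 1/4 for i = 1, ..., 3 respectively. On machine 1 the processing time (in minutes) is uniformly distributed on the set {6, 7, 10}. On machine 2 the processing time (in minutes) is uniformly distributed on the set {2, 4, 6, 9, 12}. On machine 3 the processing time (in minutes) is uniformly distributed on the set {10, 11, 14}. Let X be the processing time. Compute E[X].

124/15

E[X | machine 1] = (6+7+10)/3 = 23/3.
E[X | machine 2] = (2+4+6+9+12)/5 = 33/5.
E[X | machine 3] = (10+11+14)/3 = 35/3.
E[X] = (3/8)·(23/3) + (3/8)·(33/5) + (1/4)·(35/3) = 124/15.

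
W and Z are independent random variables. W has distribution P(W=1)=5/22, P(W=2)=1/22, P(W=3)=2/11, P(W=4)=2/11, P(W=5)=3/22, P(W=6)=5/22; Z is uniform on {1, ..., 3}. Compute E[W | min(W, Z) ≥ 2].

P(min(W, Z) ≥ 2) = 17/33.
Summing W·P(x,y) over outcomes with min(W, Z) ≥ 2 gives 25/11.
E[W | min(W, Z) ≥ 2] = (25/11) / (17/33) = 75/17.

75/17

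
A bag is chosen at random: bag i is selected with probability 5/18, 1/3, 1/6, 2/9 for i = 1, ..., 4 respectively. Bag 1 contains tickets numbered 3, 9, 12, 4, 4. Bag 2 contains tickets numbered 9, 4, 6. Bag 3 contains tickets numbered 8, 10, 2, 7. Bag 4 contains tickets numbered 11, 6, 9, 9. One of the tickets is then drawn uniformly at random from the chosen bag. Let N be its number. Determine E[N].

E[N | bag 1] = (3+9+12+4+4)/5 = 32/5.
E[N | bag 2] = (9+4+6)/3 = 19/3.
E[N | bag 3] = (8+10+2+7)/4 = 27/4.
E[N | bag 4] = (11+6+9+9)/4 = 35/4.
E[N] = (5/18)·(32/5) + (1/3)·(19/3) + (1/6)·(27/4) + (2/9)·(35/4) = 167/24.

167/24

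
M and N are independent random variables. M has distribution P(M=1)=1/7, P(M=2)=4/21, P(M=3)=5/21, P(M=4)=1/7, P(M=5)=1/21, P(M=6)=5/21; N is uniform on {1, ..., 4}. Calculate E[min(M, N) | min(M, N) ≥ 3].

P(min(M, N) ≥ 3) = 1/3.
Summing min(M,N)·P(x,y) over outcomes with min(M, N) ≥ 3 gives 31/28.
E[min(M, N) | min(M, N) ≥ 3] = (31/28) / (1/3) = 93/28.

93/28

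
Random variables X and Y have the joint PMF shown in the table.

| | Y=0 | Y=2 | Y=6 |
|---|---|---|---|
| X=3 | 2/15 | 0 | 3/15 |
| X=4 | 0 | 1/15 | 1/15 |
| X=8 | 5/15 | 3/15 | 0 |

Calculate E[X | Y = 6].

13/4

P(Y = 6) = 4/15.
Σ X·P over the event = 3·(3/15) + 4·(1/15) = 13/15.
E[X | Y = 6] = (13/15) / (4/15) = 13/4.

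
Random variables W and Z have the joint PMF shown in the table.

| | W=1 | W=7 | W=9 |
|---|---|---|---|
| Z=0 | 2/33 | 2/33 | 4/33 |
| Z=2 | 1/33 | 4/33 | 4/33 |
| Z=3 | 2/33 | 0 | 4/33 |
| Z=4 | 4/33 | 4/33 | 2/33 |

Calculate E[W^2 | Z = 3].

P(Z = 3) = 2/11.
Summing W^2·P(W=x,Z=y) over the conditioning event gives 326/33.
E[W^2 | Z = 3] = (326/33) / (2/11) = 163/3.

163/3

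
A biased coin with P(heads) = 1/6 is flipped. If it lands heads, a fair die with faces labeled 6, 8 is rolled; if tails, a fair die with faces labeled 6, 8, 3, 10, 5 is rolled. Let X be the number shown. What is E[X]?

E[X | heads] = (6+8)/2 = 7.
E[X | tails] = (6+8+3+10+5)/5 = 32/5.
By the law of total expectation,
E[X] = (1/6)·(7) + (5/6)·(32/5) = 13/2.

13/2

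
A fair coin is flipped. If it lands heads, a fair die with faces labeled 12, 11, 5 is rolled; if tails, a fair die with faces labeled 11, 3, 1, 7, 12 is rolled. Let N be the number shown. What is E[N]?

121/15

E[N | heads] = (12+11+5)/3 = 28/3.
E[N | tails] = (11+3+1+7+12)/5 = 34/5.
E[N] = (1/2)·(28/3) + (1/2)·(34/5) = 121/15.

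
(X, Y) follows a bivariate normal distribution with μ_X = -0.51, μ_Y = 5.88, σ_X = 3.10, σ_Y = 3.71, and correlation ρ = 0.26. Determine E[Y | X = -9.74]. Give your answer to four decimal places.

The regression of Y on X has slope ρ·σ_Y/σ_X and passes through (μ_X, μ_Y).
E[Y | X=-9.74] = 5.88 + (0.26)·(3.71/3.10)·(-9.74 − (-0.51)) = 5.88 + (0.31116)·(-9.23) = 3.0080.

3.0080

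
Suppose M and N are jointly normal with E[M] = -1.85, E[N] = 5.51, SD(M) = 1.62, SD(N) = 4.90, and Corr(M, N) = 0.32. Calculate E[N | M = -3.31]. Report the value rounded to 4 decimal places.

For a bivariate normal, E[N | M=x] = μ_N + ρ·(σ_N/σ_M)·(x − μ_M).
E[N | M=-3.31] = 5.51 + (0.32)·(4.90/1.62)·(-3.31 − (-1.85)) = 5.51 + (0.9679)·(-1.46) = 4.0969.

4.0969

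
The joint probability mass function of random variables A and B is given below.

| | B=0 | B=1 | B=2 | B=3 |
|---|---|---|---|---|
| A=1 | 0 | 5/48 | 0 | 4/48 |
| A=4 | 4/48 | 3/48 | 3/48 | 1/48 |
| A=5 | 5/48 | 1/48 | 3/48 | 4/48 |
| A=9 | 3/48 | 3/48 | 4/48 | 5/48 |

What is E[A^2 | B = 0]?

P(B = 0) = 1/4.
Summing A^2·P(A=x,B=y) over the conditioning event gives 9.
E[A^2 | B = 0] = (9) / (1/4) = 36.

36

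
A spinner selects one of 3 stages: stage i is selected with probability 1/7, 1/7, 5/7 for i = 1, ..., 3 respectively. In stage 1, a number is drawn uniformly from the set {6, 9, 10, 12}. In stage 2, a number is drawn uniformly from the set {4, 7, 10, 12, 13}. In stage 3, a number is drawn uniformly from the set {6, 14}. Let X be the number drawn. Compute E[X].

1369/140

E[X | stage 1] = (6+9+10+12)/4 = 37/4.
E[X | stage 2] = (4+7+10+12+13)/5 = 46/5.
E[X | stage 3] = (6+14)/2 = 10.
By the law of total expectation,
E[X] = (1/7)·(37/4) + (1/7)·(46/5) + (5/7)·(10) = 1369/140.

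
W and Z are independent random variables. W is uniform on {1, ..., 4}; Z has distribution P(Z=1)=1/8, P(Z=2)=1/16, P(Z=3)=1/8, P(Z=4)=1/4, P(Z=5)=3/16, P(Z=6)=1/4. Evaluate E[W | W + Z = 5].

P(W + Z = 5) = 9/64.
Summing W·P(x,y) over outcomes with W + Z = 5 gives 19/64.
E[W | W + Z = 5] = (19/64) / (9/64) = 19/9.

19/9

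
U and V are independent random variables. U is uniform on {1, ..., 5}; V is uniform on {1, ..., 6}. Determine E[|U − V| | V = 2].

7/5

P(V = 2) = 1/6.
Summing |U−V|·P(x,y) over outcomes with V = 2 gives 7/30.
E[|U − V| | V = 2] = (7/30) / (1/6) = 7/5.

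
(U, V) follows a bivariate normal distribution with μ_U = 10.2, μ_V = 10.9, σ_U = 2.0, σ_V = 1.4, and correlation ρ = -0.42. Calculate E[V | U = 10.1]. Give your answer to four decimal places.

For a bivariate normal, E[V | U=x] = μ_V + ρ·(σ_V/σ_U)·(x − μ_U).
E[V | U=10.1] = 10.9 + (-0.42)·(1.4/2.0)·(10.1 − (10.2)) = 10.9 + (-0.294)·(-0.1) = 10.9294.

10.9294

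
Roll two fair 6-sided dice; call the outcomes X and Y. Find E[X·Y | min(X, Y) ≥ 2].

P(min(X, Y) ≥ 2) = 25/36.
Summing XY·P(x,y) over outcomes with min(X, Y) ≥ 2 gives 100/9.
E[X·Y | min(X, Y) ≥ 2] = (100/9) / (25/36) = 16.

16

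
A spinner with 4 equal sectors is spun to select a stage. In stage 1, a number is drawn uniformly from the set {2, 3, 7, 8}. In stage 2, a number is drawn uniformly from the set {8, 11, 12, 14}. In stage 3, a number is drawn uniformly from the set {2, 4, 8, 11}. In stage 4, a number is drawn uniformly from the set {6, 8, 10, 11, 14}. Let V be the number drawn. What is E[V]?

323/40

E[V | stage 1] = (2+3+7+8)/4 = 5.
E[V | stage 2] = (8+11+12+14)/4 = 45/4.
E[V | stage 3] = (2+4+8+11)/4 = 25/4.
E[V | stage 4] = (6+8+10+11+14)/5 = 49/5.
By the law of total expectation,
E[V] = (1/4)·(5) + (1/4)·(45/4) + (1/4)·(25/4) + (1/4)·(49/5) = 323/40.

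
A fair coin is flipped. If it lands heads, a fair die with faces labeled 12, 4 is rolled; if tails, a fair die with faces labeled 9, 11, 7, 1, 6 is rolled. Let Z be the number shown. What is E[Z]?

E[Z | heads] = (12+4)/2 = 8.
E[Z | tails] = (9+11+7+1+6)/5 = 34/5.
By the law of total expectation,
E[Z] = (1/2)·(8) + (1/2)·(34/5) = 37/5.

37/5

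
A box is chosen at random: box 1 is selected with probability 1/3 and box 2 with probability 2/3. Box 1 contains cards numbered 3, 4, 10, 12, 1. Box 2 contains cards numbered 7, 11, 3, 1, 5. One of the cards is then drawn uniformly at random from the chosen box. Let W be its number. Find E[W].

E[W | box 1] = (3+4+10+12+1)/5 = 6.
E[W | box 2] = (7+11+3+1+5)/5 = 27/5.
E[W] = (1/3)·(6) + (2/3)·(27/5) = 28/5.

28/5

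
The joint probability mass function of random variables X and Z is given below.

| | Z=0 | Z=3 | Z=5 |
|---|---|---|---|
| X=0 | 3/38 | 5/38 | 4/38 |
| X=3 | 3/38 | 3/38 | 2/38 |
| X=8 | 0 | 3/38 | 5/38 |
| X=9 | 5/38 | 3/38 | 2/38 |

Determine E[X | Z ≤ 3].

114/25

P(Z ≤ 3) = 25/38.
Σ X·P over the event = 0·(3/38) + 0·(5/38) + 3·(3/38) + 3·(3/38) + 8·(3/38) + 9·(5/38) + 9·(3/38) = 3.
E[X | Z ≤ 3] = (3) / (25/38) = 114/25.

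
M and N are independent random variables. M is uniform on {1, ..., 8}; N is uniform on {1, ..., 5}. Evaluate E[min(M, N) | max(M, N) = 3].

9/5

Outcomes with max(M, N) = 3: (1,3), (2,3), (3,1), (3,2), (3,3), each with probability 1/40.
E[min(M, N) | max(M, N) = 3] = (1 + 2 + 1 + 2 + 3) / 5 = 9/5.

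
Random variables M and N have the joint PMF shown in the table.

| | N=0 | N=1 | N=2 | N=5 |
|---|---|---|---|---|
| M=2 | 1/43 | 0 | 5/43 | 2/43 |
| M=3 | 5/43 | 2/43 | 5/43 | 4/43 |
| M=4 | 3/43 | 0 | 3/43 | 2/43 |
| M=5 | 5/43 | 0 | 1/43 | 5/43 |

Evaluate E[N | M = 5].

27/11

P(M = 5) = 11/43.
Summing N·P(M=x,N=y) over the conditioning event gives 27/43.
E[N | M = 5] = (27/43) / (11/43) = 27/11.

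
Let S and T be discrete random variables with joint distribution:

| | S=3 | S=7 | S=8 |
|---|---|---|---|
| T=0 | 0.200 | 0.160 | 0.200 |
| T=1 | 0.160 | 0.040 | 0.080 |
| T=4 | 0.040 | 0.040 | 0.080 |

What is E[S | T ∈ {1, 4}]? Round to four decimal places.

5.5455

P(T ∈ {1, 4}) = 0.440.
Summing S·P(S=x,T=y) over the conditioning event gives 2.440.
E[S | T ∈ {1, 4}] = (2.440) / (0.440) = 5.5455.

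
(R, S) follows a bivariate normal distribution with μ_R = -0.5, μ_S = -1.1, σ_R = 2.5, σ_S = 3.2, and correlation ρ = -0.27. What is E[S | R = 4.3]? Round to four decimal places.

E[S | R=x] = μ_S + ρ(σ_S/σ_R)(x − μ_R) for jointly normal variables.
E[S | R=4.3] = -1.1 + (-0.27)·(3.2/2.5)·(4.3 − (-0.5)) = -1.1 + (-0.3456)·(4.8) = -2.7589.

-2.7589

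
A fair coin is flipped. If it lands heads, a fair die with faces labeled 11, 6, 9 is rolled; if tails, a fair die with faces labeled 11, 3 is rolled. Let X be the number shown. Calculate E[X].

47/6

E[X | heads] = (11+6+9)/3 = 26/3.
E[X | tails] = (11+3)/2 = 7.
By the law of total expectation,
E[X] = (1/2)·(26/3) + (1/2)·(7) = 47/6.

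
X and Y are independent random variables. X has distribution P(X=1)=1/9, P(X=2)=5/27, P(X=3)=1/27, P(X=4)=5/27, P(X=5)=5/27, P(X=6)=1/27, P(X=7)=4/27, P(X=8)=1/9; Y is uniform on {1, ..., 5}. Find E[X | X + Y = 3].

13/8

P(X + Y = 3) = 8/135.
Summing X·P(x,y) over outcomes with X + Y = 3 gives 13/135.
E[X | X + Y = 3] = (13/135) / (8/135) = 13/8.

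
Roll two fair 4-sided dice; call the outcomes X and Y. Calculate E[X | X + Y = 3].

Outcomes with X + Y = 3: (1,2), (2,1), each with probability 1/16.
E[X | X + Y = 3] = (1 + 2) / 2 = 3/2.

3/2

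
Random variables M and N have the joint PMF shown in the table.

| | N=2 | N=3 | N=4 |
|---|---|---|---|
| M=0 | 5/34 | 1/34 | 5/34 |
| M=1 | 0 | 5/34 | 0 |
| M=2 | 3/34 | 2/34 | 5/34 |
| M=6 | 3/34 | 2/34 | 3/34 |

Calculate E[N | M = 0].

3

P(M = 0) = 11/34.
Σ N·P over the event = 2·(5/34) + 3·(1/34) + 4·(5/34) = 33/34.
E[N | M = 0] = (33/34) / (11/34) = 3.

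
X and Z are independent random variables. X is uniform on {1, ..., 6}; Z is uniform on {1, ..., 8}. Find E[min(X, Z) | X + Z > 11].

16/3

Outcomes with X + Z > 11: (4,8), (5,7), (5,8), (6,6), (6,7), (6,8), each with probability 1/48.
E[min(X, Z) | X + Z > 11] = (4 + 5 + 5 + 6 + 6 + 6) / 6 = 16/3.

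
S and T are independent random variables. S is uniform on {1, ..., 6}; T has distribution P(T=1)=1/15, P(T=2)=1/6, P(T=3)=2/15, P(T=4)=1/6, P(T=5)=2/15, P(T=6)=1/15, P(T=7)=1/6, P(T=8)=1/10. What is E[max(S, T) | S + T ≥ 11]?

P(S + T ≥ 11) = 7/36.
Summing max(S,T)·P(x,y) over outcomes with S + T ≥ 11 gives 83/60.
E[max(S, T) | S + T ≥ 11] = (83/60) / (7/36) = 249/35.

249/35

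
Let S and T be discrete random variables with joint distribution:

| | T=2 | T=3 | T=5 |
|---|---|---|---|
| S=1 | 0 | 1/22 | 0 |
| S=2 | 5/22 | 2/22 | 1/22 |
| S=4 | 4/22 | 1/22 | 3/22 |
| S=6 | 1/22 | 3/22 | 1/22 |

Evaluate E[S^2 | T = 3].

P(T = 3) = 7/22.
Σ S^2·P over the event = 1·(1/22) + 4·(2/22) + 16·(1/22) + 36·(3/22) = 133/22.
E[S^2 | T = 3] = (133/22) / (7/22) = 19.

19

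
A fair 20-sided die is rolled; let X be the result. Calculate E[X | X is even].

Given X is even, X is equally likely to be any of {2, 4, 6, 8, 10, 12, 14, 16, 18, 20}.
E[X | X is even] = (2 + 4 + 6 + 8 + 10 + 12 + 14 + 16 + 18 + 20) / 10 = 11.

11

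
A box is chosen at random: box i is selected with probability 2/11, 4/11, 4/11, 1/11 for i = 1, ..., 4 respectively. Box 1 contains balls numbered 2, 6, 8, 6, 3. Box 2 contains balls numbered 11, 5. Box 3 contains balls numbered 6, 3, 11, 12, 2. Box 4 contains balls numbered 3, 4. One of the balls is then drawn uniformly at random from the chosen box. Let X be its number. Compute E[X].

E[X | box 1] = (2+6+8+6+3)/5 = 5.
E[X | box 2] = (11+5)/2 = 8.
E[X | box 3] = (6+3+11+12+2)/5 = 34/5.
E[X | box 4] = (3+4)/2 = 7/2.
E[X] = (2/11)·(5) + (4/11)·(8) + (4/11)·(34/5) + (1/11)·(7/2) = 727/110.

727/110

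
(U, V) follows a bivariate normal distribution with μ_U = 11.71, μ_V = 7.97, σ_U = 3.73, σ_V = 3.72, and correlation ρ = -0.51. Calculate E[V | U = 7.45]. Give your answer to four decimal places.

The regression of V on U has slope ρ·σ_V/σ_U and passes through (μ_U, μ_V).
E[V | U=7.45] = 7.97 + (-0.51)·(3.72/3.73)·(7.45 − (11.71)) = 7.97 + (-0.50863)·(-4.26) = 10.1368.

10.1368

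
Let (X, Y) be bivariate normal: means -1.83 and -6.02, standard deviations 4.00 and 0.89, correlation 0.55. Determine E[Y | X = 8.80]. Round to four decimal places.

-4.7192

E[Y | X=x] = μ_Y + ρ(σ_Y/σ_X)(x − μ_X) for jointly normal variables.
E[Y | X=8.80] = -6.02 + (0.55)·(0.89/4.00)·(8.80 − (-1.83)) = -6.02 + (0.12237)·(10.63) = -4.7192.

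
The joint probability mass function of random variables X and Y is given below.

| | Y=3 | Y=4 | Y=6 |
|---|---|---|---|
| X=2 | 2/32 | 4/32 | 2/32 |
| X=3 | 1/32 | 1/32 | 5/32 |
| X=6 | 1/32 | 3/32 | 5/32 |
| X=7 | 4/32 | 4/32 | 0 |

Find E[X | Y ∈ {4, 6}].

53/12

P(Y ∈ {4, 6}) = 3/4.
Σ X·P over the event = 2·(4/32) + 2·(2/32) + 3·(1/32) + 3·(5/32) + 6·(3/32) + 6·(5/32) + 7·(4/32) = 53/16.
E[X | Y ∈ {4, 6}] = (53/16) / (3/4) = 53/12.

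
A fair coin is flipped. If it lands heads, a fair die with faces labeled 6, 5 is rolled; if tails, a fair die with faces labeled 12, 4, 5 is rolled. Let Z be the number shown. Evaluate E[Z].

E[Z | heads] = (6+5)/2 = 11/2.
E[Z | tails] = (12+4+5)/3 = 7.
By the law of total expectation,
E[Z] = (1/2)·(11/2) + (1/2)·(7) = 25/4.

25/4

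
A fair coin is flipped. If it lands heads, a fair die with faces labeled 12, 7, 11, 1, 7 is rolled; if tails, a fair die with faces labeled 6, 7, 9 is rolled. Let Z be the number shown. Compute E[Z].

E[Z | heads] = (12+7+11+1+7)/5 = 38/5.
E[Z | tails] = (6+7+9)/3 = 22/3.
E[Z] = (1/2)·(38/5) + (1/2)·(22/3) = 112/15.

112/15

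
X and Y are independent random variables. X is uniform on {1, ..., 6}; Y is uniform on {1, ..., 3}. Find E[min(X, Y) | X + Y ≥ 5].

25/12

P(X + Y ≥ 5) = 2/3.
Summing min(X,Y)·P(x,y) over outcomes with X + Y ≥ 5 gives 25/18.
E[min(X, Y) | X + Y ≥ 5] = (25/18) / (2/3) = 25/12.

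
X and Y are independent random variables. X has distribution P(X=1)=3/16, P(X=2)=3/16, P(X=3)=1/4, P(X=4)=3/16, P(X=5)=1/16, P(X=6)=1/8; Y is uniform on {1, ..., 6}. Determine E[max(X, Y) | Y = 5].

41/8

P(Y = 5) = 1/6.
Summing max(X,Y)·P(x,y) over outcomes with Y = 5 gives 41/48.
E[max(X, Y) | Y = 5] = (41/48) / (1/6) = 41/8.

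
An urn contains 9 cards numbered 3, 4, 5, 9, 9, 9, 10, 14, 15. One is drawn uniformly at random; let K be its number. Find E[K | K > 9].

P(K > 9) = 1/3.
Σ over the event: 10·1/9 + 14·1/9 + 15·1/9 = 13/3.
E[K | K > 9] = (13/3) / (1/3) = 13.

13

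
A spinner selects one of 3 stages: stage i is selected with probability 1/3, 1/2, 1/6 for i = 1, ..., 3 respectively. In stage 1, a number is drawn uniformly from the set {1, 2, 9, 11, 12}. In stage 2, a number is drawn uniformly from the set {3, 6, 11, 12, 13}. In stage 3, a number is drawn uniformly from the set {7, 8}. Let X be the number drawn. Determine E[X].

E[X | stage 1] = (1+2+9+11+12)/5 = 7.
E[X | stage 2] = (3+6+11+12+13)/5 = 9.
E[X | stage 3] = (7+8)/2 = 15/2.
By the law of total expectation,
E[X] = (1/3)·(7) + (1/2)·(9) + (1/6)·(15/2) = 97/12.

97/12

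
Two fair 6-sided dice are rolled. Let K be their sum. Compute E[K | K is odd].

7

P(K is odd) = 1/2.
Σ over the event: 3·1/18 + 5·1/9 + 7·1/6 + 9·1/9 + 11·1/18 = 7/2.
E[K | K is odd] = (7/2) / (1/2) = 7.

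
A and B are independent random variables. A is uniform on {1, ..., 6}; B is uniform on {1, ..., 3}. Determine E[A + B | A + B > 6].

23/3

P(A + B > 6) = 1/3.
Summing (A+B)·P(x,y) over outcomes with A + B > 6 gives 23/9.
E[A + B | A + B > 6] = (23/9) / (1/3) = 23/3.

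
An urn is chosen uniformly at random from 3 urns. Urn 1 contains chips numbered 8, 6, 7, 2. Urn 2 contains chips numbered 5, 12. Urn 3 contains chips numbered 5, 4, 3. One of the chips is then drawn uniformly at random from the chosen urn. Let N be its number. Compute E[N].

E[N | urn 1] = (8+6+7+2)/4 = 23/4.
E[N | urn 2] = (5+12)/2 = 17/2.
E[N | urn 3] = (5+4+3)/3 = 4.
E[N] = (1/3)·(23/4) + (1/3)·(17/2) + (1/3)·(4) = 73/12.

73/12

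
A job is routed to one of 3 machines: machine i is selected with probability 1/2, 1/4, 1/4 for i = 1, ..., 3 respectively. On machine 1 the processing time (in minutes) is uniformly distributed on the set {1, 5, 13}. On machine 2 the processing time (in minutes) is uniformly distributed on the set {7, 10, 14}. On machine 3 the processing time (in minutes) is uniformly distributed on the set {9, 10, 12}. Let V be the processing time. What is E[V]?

25/3

E[V | machine 1] = (1+5+13)/3 = 19/3.
E[V | machine 2] = (7+10+14)/3 = 31/3.
E[V | machine 3] = (9+10+12)/3 = 31/3.
By the law of total expectation,
E[V] = (1/2)·(19/3) + (1/4)·(31/3) + (1/4)·(31/3) = 25/3.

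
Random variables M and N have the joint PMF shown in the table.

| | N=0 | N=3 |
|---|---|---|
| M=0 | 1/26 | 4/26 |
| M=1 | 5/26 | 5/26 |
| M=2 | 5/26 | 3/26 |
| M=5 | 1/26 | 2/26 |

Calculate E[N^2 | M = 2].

27/8

P(M = 2) = 4/13.
Σ N^2·P over the event = 0·(5/26) + 9·(3/26) = 27/26.
E[N^2 | M = 2] = (27/26) / (4/13) = 27/8.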